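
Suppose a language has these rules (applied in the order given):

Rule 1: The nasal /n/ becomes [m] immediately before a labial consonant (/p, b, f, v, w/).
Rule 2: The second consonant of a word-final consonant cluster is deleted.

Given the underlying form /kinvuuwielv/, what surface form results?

Rule 1 (nasal place assimilation): /n/ precedes the labial consonant /v/, so it assimilates in place to [m]. /kinvuuwielv/ → kimvuuwielv.
Rule 2 (final cluster simplification): /v/ is the second consonant of a word-final cluster /lv/, so it deletes. /kimvuuwielv/ → kimvuuwiel.

kimvuuwiel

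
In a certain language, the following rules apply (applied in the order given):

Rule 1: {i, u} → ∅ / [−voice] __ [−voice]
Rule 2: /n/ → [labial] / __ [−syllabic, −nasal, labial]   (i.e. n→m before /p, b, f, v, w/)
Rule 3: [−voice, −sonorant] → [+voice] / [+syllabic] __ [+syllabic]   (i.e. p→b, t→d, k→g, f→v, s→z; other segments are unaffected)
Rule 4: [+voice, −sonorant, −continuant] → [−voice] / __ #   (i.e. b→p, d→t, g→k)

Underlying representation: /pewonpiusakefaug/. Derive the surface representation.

Rule 1 (high vowel syncope): no segment meets the environment; /pewonpiusakefaug/ is unchanged.
Rule 2 (nasal place assimilation): /n/ precedes the labial consonant /p/, so it assimilates in place to [m]. /pewonpiusakefaug/ → pewompiusakefaug.
Rule 3 (intervocalic voicing): /s/ is a voiceless obstruent between vowels /u/ and /a/, so it voices to [z]. /k/ is a voiceless obstruent between vowels /a/ and /e/, so it voices to [g]. /f/ is a voiceless obstruent between vowels /e/ and /a/, so it voices to [v]. /pewompiusakefaug/ → pewompiuzagevaug.
Rule 4 (final devoicing): /g/ is a voiced stop in word-final position, so it devoices to [k]. /pewompiuzagevaug/ → pewompiuzagevauk.

pewompiuzagevauk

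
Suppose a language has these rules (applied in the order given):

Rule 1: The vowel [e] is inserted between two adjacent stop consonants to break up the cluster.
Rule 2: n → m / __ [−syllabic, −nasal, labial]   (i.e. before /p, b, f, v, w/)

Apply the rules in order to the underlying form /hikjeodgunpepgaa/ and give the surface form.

hikjeodegumpepegaa

Rule 1 (stop-cluster e-epenthesis): /d/ and /g/ form a stop–stop cluster, so [e] is inserted between them. /p/ and /g/ form a stop–stop cluster, so [e] is inserted between them. /hikjeodgunpepgaa/ → hikjeodegunpepegaa.
Rule 2 (nasal place assimilation): /n/ precedes the labial consonant /p/, so it assimilates in place to [m]. /hikjeodegunpepegaa/ → hikjeodegumpepegaa.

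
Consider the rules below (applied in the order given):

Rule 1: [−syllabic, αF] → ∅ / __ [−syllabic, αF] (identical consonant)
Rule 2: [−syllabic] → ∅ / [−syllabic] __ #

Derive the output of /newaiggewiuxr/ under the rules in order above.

newaigewiux

Rule 1 (degemination): /gg/ is a geminate; the first /g/ deletes. /newaiggewiuxr/ → newaigewiuxr.
Rule 2 (final cluster simplification): /r/ is the second consonant of a word-final cluster /xr/, so it deletes. /newaigewiuxr/ → newaigewiux.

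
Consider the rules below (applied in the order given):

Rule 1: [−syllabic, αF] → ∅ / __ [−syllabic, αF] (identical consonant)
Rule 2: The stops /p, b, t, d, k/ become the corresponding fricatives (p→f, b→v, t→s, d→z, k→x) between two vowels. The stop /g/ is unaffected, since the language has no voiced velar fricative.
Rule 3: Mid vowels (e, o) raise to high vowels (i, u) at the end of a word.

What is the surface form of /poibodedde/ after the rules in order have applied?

Rule 1 (degemination): /dd/ is a geminate; the first /d/ deletes. /poibodedde/ → poibodede.
Rule 2 (intervocalic spirantization): /b/ is a stop between vowels /i/ and /o/, so it spirantizes to the fricative [v]. /d/ is a stop between vowels /o/ and /e/, so it spirantizes to the fricative [z]. /d/ is a stop between vowels /e/ and /e/, so it spirantizes to the fricative [z]. /poibodede/ → poivozeze.
Rule 3 (final vowel raising): /e/ is a mid vowel in word-final position, so it raises to [i]. /poivozeze/ → poivozezi.

poivozezi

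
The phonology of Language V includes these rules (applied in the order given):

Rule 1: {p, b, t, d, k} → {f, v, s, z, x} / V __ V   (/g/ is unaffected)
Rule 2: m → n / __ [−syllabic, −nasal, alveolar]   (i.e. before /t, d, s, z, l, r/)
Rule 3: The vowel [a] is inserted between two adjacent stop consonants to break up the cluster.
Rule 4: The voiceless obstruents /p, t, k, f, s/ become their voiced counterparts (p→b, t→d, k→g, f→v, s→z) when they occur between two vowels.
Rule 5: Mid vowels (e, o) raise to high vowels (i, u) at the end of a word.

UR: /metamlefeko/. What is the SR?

mezanlevexu

Rule 1 (intervocalic spirantization): /t/ is a stop between vowels /e/ and /a/, so it spirantizes to the fricative [s]. /k/ is a stop between vowels /e/ and /o/, so it spirantizes to the fricative [x]. /metamlefeko/ → mesamlefexo.
Rule 2 (nasal place assimilation): /m/ precedes the alveolar consonant /l/, so it assimilates in place to [n]. /mesamlefexo/ → mesanlefexo.
Rule 3 (stop-cluster a-epenthesis): no segment meets the environment; /mesanlefexo/ is unchanged.
Rule 4 (intervocalic voicing): /s/ is a voiceless obstruent between vowels /e/ and /a/, so it voices to [z]. /f/ is a voiceless obstruent between vowels /e/ and /e/, so it voices to [v]. /mesanlefexo/ → mezanlevexo.
Rule 5 (final vowel raising): /o/ is a mid vowel in word-final position, so it raises to [u]. /mezanlevexo/ → mezanlevexu.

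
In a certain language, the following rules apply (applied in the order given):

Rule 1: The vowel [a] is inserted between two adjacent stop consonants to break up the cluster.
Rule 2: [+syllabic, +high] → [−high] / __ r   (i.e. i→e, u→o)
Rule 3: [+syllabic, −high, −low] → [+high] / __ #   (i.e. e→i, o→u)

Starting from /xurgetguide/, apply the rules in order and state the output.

xorgetaguidi

Rule 1 (stop-cluster a-epenthesis): /t/ and /g/ form a stop–stop cluster, so [a] is inserted between them. /xurgetguide/ → xurgetaguide.
Rule 2 (pre-rhotic lowering): /u/ is a high vowel immediately before /r/, so it lowers to [o]. /xurgetaguide/ → xorgetaguide.
Rule 3 (final vowel raising): /e/ is a mid vowel in word-final position, so it raises to [i]. /xorgetaguide/ → xorgetaguidi.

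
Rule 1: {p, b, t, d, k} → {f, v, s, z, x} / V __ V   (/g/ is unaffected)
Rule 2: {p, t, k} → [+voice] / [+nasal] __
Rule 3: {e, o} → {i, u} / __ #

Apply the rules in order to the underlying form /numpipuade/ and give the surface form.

Rule 1 (intervocalic spirantization): /p/ is a stop between vowels /i/ and /u/, so it spirantizes to the fricative [f]. /d/ is a stop between vowels /a/ and /e/, so it spirantizes to the fricative [z]. /numpipuade/ → numpifuaze.
Rule 2 (post-nasal voicing): /p/ is a voiceless stop immediately after the nasal /m/, so it voices to [b]. /numpifuaze/ → numbifuaze.
Rule 3 (final vowel raising): /e/ is a mid vowel in word-final position, so it raises to [i]. /numbifuaze/ → numbifuazi.

numbifuazi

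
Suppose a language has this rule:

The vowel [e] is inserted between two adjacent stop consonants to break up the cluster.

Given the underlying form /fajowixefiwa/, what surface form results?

fajowixefiwa

No segment of /fajowixefiwa/ meets the structural description of the rule, so the form surfaces unchanged.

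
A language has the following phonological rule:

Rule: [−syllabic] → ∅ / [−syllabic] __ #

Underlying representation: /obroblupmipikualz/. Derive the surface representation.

/z/ is the second consonant of a word-final cluster /lz/, so it deletes.
The other instances of /b/, /r/, /l/, /p/, /m/, /k/ do not occur in the required environment and remain unchanged.
Surface form: [obroblupmipikual].

obroblupmipikual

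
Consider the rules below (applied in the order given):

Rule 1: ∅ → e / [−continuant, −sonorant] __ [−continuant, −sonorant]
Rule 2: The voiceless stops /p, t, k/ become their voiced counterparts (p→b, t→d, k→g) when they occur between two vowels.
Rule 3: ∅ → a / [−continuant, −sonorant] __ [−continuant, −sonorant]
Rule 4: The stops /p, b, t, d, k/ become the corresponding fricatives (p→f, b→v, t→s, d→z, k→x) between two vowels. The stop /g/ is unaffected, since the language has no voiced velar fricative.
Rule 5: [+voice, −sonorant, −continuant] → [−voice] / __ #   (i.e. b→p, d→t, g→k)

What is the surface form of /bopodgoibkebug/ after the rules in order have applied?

bovozegoivegevuk

Rule 1 (stop-cluster e-epenthesis): /d/ and /g/ form a stop–stop cluster, so [e] is inserted between them. /b/ and /k/ form a stop–stop cluster, so [e] is inserted between them. /bopodgoibkebug/ → bopodegoibekebug.
Rule 2 (intervocalic voicing): /p/ is a voiceless stop between vowels /o/ and /o/, so it voices to [b]. /k/ is a voiceless stop between vowels /e/ and /e/, so it voices to [g]. /bopodegoibekebug/ → bobodegoibegebug.
Rule 3 (stop-cluster a-epenthesis): no segment meets the environment; /bobodegoibegebug/ is unchanged.
Rule 4 (intervocalic spirantization): /b/ is a stop between vowels /o/ and /o/, so it spirantizes to the fricative [v]. /d/ is a stop between vowels /o/ and /e/, so it spirantizes to the fricative [z]. /b/ is a stop between vowels /i/ and /e/, so it spirantizes to the fricative [v]. /b/ is a stop between vowels /e/ and /u/, so it spirantizes to the fricative [v]. /bobodegoibegebug/ → bovozegoivegevug.
Rule 5 (final devoicing): /g/ is a voiced stop in word-final position, so it devoices to [k]. /bovozegoivegevug/ → bovozegoivegevuk.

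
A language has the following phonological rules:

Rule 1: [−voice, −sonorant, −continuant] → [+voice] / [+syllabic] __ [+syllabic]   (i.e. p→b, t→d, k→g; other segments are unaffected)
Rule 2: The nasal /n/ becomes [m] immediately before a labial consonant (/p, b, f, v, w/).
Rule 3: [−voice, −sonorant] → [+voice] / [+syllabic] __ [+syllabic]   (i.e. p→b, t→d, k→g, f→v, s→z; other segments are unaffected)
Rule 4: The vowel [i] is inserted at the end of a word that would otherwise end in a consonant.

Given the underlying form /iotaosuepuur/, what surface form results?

iodaozuebuuri

Rule 1 (intervocalic voicing): /t/ is a voiceless stop between vowels /o/ and /a/, so it voices to [d]. /p/ is a voiceless stop between vowels /e/ and /u/, so it voices to [b]. /iotaosuepuur/ → iodaosuebuur.
Rule 2 (nasal place assimilation): no segment meets the environment; /iodaosuebuur/ is unchanged.
Rule 3 (intervocalic voicing): /s/ is a voiceless obstruent between vowels /o/ and /u/, so it voices to [z]. /iodaosuebuur/ → iodaozuebuur.
Rule 4 (final i-epenthesis): the form ends in the consonant /r/, so [i] is inserted word-finally. /iodaozuebuur/ → iodaozuebuuri.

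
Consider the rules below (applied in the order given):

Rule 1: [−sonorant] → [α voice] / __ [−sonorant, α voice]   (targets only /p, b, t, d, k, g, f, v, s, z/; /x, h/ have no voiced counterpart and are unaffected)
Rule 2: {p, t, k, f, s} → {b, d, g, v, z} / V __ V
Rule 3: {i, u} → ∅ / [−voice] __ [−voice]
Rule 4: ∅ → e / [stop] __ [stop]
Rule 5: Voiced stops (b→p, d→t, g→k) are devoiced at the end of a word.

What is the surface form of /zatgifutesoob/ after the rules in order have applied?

Rule 1 (regressive voicing assimilation): /t/ precedes the voiced obstruent /g/, so it voices to [d] by assimilation. /zatgifutesoob/ → zadgifutesoob.
Rule 2 (intervocalic voicing): /f/ is a voiceless obstruent between vowels /i/ and /u/, so it voices to [v]. /t/ is a voiceless obstruent between vowels /u/ and /e/, so it voices to [d]. /s/ is a voiceless obstruent between vowels /e/ and /o/, so it voices to [z]. /zadgifutesoob/ → zadgivudezoob.
Rule 3 (high vowel syncope): no segment meets the environment; /zadgivudezoob/ is unchanged.
Rule 4 (stop-cluster e-epenthesis): /d/ and /g/ form a stop–stop cluster, so [e] is inserted between them. /zadgivudezoob/ → zadegivudezoob.
Rule 5 (final devoicing): /b/ is a voiced stop in word-final position, so it devoices to [p]. /zadegivudezoob/ → zadegivudezoop.

zadegivudezoop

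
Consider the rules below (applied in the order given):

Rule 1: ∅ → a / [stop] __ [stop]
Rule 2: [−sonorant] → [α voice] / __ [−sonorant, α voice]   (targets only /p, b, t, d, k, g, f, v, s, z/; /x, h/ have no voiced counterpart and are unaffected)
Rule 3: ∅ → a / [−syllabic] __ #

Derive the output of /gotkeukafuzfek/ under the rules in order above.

gotakeukafusfeka

Rule 1 (stop-cluster a-epenthesis): /t/ and /k/ form a stop–stop cluster, so [a] is inserted between them. /gotkeukafuzfek/ → gotakeukafuzfek.
Rule 2 (regressive voicing assimilation): /z/ precedes the voiceless obstruent /f/, so it devoices to [s] by assimilation. /gotakeukafuzfek/ → gotakeukafusfek.
Rule 3 (final a-epenthesis): the form ends in the consonant /k/, so [a] is inserted word-finally. /gotakeukafusfek/ → gotakeukafusfeka.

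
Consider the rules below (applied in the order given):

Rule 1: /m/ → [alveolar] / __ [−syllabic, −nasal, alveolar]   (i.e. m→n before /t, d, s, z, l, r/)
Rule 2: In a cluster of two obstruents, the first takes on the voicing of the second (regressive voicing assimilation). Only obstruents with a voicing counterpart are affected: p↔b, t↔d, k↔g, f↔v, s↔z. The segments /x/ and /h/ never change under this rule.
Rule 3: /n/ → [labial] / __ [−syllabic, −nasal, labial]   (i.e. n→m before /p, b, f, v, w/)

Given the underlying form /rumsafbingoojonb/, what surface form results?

Rule 1 (nasal place assimilation): /m/ precedes the alveolar consonant /s/, so it assimilates in place to [n]. /rumsafbingoojonb/ → runsafbingoojonb.
Rule 2 (regressive voicing assimilation): /f/ precedes the voiced obstruent /b/, so it voices to [v] by assimilation. /runsafbingoojonb/ → runsavbingoojonb.
Rule 3 (nasal place assimilation): /n/ precedes the labial consonant /b/, so it assimilates in place to [m]. /runsavbingoojonb/ → runsavbingoojomb.

runsavbingoojomb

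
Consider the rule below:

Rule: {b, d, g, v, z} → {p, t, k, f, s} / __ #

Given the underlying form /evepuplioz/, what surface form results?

evepuplios

/z/ is a voiced obstruent in word-final position, so it devoices to [s].
Surface form: [evepuplios].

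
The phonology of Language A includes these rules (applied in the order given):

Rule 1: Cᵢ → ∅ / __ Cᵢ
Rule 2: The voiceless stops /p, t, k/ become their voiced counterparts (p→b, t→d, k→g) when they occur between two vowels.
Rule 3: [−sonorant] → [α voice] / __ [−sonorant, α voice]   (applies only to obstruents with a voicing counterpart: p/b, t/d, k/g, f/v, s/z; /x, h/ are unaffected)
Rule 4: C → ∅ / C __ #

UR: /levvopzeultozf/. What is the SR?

levobzeultos

Rule 1 (degemination): /vv/ is a geminate; the first /v/ deletes. /levvopzeultozf/ → levopzeultozf.
Rule 2 (intervocalic voicing): no segment meets the environment; /levopzeultozf/ is unchanged.
Rule 3 (regressive voicing assimilation): /p/ precedes the voiced obstruent /z/, so it voices to [b] by assimilation. /z/ precedes the voiceless obstruent /f/, so it devoices to [s] by assimilation. /levopzeultozf/ → levobzeultosf.
Rule 4 (final cluster simplification): /f/ is the second consonant of a word-final cluster /sf/, so it deletes. /levobzeultosf/ → levobzeultos.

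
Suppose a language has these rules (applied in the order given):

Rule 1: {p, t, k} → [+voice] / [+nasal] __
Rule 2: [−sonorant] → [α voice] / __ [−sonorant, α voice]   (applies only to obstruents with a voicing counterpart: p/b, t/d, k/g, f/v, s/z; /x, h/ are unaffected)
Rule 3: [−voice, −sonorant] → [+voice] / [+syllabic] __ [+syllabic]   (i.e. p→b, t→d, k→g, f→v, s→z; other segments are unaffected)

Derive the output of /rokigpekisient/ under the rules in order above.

rogikpegiziend

Rule 1 (post-nasal voicing): /t/ is a voiceless stop immediately after the nasal /n/, so it voices to [d]. /rokigpekisient/ → rokigpekisiend.
Rule 2 (regressive voicing assimilation): /g/ precedes the voiceless obstruent /p/, so it devoices to [k] by assimilation. /rokigpekisiend/ → rokikpekisiend.
Rule 3 (intervocalic voicing): /k/ is a voiceless obstruent between vowels /o/ and /i/, so it voices to [g]. /k/ is a voiceless obstruent between vowels /e/ and /i/, so it voices to [g]. /s/ is a voiceless obstruent between vowels /i/ and /i/, so it voices to [z]. /rokikpekisiend/ → rogikpegiziend.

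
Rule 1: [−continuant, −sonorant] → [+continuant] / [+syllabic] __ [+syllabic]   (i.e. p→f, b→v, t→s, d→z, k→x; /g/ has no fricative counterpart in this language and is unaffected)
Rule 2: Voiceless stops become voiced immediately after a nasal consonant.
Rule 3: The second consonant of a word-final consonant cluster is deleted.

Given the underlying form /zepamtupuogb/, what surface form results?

zefamdufuog

Rule 1 (intervocalic spirantization): /p/ is a stop between vowels /e/ and /a/, so it spirantizes to the fricative [f]. /p/ is a stop between vowels /u/ and /u/, so it spirantizes to the fricative [f]. /zepamtupuogb/ → zefamtufuogb.
Rule 2 (post-nasal voicing): /t/ is a voiceless stop immediately after the nasal /m/, so it voices to [d]. /zefamtufuogb/ → zefamdufuogb.
Rule 3 (final cluster simplification): /b/ is the second consonant of a word-final cluster /gb/, so it deletes. /zefamdufuogb/ → zefamdufuog.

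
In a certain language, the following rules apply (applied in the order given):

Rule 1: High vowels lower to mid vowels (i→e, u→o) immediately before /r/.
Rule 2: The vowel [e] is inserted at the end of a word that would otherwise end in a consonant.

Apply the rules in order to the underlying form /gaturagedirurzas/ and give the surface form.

Rule 1 (pre-rhotic lowering): /u/ is a high vowel immediately before /r/, so it lowers to [o]. /i/ is a high vowel immediately before /r/, so it lowers to [e]. /u/ is a high vowel immediately before /r/, so it lowers to [o]. /gaturagedirurzas/ → gatoragederorzas.
Rule 2 (final e-epenthesis): the form ends in the consonant /s/, so [e] is inserted word-finally. /gatoragederorzas/ → gatoragederorzase.

gatoragederorzase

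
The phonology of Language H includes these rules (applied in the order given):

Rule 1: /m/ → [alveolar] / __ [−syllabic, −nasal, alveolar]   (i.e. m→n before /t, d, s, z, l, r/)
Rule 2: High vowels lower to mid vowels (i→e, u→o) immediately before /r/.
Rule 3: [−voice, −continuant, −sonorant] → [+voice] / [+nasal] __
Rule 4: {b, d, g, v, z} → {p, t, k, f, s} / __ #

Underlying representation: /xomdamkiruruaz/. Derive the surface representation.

Rule 1 (nasal place assimilation): /m/ precedes the alveolar consonant /d/, so it assimilates in place to [n]. /xomdamkiruruaz/ → xondamkiruruaz.
Rule 2 (pre-rhotic lowering): /i/ is a high vowel immediately before /r/, so it lowers to [e]. /u/ is a high vowel immediately before /r/, so it lowers to [o]. /xondamkiruruaz/ → xondamkeroruaz.
Rule 3 (post-nasal voicing): /k/ is a voiceless stop immediately after the nasal /m/, so it voices to [g]. /xondamkeroruaz/ → xondamgeroruaz.
Rule 4 (final devoicing): /z/ is a voiced obstruent in word-final position, so it devoices to [s]. /xondamgeroruaz/ → xondamgeroruas.

xondamgeroruas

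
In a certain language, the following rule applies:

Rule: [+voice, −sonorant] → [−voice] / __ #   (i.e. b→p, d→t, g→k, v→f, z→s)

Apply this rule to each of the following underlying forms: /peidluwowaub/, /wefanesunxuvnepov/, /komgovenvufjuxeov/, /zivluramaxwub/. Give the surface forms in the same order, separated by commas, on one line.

peidluwowaup, wefanesunxuvnepof, komgovenvufjuxeof, zivluramaxwup

/peidluwowaub/: /b/ is a voiced obstruent in word-final position, so it devoices to [p]. → [peidluwowaup].
/wefanesunxuvnepov/: /v/ is a voiced obstruent in word-final position, so it devoices to [f]. → [wefanesunxuvnepof].
/komgovenvufjuxeov/: /v/ is a voiced obstruent in word-final position, so it devoices to [f]. → [komgovenvufjuxeof].
/zivluramaxwub/: /b/ is a voiced obstruent in word-final position, so it devoices to [p]. → [zivluramaxwup].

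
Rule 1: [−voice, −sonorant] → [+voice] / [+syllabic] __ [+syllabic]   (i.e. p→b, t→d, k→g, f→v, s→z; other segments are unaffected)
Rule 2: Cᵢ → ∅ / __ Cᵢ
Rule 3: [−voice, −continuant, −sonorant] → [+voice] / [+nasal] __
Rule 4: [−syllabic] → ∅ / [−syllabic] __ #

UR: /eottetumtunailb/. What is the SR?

eotedumdunail

Rule 1 (intervocalic voicing): /t/ is a voiceless obstruent between vowels /e/ and /u/, so it voices to [d]. /eottetumtunailb/ → eottedumtunailb.
Rule 2 (degemination): /tt/ is a geminate; the first /t/ deletes. /eottedumtunailb/ → eotedumtunailb.
Rule 3 (post-nasal voicing): /t/ is a voiceless stop immediately after the nasal /m/, so it voices to [d]. /eotedumtunailb/ → eotedumdunailb.
Rule 4 (final cluster simplification): /b/ is the second consonant of a word-final cluster /lb/, so it deletes. /eotedumdunailb/ → eotedumdunail.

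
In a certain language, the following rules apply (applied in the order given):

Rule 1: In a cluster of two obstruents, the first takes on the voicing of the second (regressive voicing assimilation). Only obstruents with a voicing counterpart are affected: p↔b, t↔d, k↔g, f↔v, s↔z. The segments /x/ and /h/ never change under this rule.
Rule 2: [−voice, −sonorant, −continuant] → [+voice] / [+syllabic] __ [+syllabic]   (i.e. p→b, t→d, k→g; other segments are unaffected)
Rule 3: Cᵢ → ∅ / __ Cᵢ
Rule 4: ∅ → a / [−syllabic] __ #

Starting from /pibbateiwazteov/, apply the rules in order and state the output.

Rule 1 (regressive voicing assimilation): /z/ precedes the voiceless obstruent /t/, so it devoices to [s] by assimilation. /pibbateiwazteov/ → pibbateiwasteov.
Rule 2 (intervocalic voicing): /t/ is a voiceless stop between vowels /a/ and /e/, so it voices to [d]. /pibbateiwasteov/ → pibbadeiwasteov.
Rule 3 (degemination): /bb/ is a geminate; the first /b/ deletes. /pibbadeiwasteov/ → pibadeiwasteov.
Rule 4 (final a-epenthesis): the form ends in the consonant /v/, so [a] is inserted word-finally. /pibadeiwasteov/ → pibadeiwasteova.

pibadeiwasteova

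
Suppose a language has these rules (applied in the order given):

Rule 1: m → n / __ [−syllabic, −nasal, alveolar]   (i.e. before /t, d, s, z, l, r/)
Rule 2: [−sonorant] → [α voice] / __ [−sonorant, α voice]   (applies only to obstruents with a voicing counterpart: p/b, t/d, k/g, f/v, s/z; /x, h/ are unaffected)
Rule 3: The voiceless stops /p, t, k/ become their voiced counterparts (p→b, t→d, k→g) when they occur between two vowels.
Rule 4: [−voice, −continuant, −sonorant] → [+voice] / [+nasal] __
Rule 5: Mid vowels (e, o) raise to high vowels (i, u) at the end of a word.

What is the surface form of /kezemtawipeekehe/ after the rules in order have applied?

kezendawibeegehi

Rule 1 (nasal place assimilation): /m/ precedes the alveolar consonant /t/, so it assimilates in place to [n]. /kezemtawipeekehe/ → kezentawipeekehe.
Rule 2 (regressive voicing assimilation): no segment meets the environment; /kezentawipeekehe/ is unchanged.
Rule 3 (intervocalic voicing): /p/ is a voiceless stop between vowels /i/ and /e/, so it voices to [b]. /k/ is a voiceless stop between vowels /e/ and /e/, so it voices to [g]. /kezentawipeekehe/ → kezentawibeegehe.
Rule 4 (post-nasal voicing): /t/ is a voiceless stop immediately after the nasal /n/, so it voices to [d]. /kezentawibeegehe/ → kezendawibeegehe.
Rule 5 (final vowel raising): /e/ is a mid vowel in word-final position, so it raises to [i]. /kezendawibeegehe/ → kezendawibeegehi.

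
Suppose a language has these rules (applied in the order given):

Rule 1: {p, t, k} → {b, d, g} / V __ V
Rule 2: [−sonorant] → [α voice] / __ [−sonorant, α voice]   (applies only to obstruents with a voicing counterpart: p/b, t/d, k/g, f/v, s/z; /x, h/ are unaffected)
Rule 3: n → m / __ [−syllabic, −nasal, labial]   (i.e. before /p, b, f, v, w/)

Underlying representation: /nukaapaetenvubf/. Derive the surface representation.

nugaabaedemvupf

Rule 1 (intervocalic voicing): /k/ is a voiceless stop between vowels /u/ and /a/, so it voices to [g]. /p/ is a voiceless stop between vowels /a/ and /a/, so it voices to [b]. /t/ is a voiceless stop between vowels /e/ and /e/, so it voices to [d]. /nukaapaetenvubf/ → nugaabaedenvubf.
Rule 2 (regressive voicing assimilation): /b/ precedes the voiceless obstruent /f/, so it devoices to [p] by assimilation. /nugaabaedenvubf/ → nugaabaedenvupf.
Rule 3 (nasal place assimilation): /n/ precedes the labial consonant /v/, so it assimilates in place to [m]. /nugaabaedenvupf/ → nugaabaedemvupf.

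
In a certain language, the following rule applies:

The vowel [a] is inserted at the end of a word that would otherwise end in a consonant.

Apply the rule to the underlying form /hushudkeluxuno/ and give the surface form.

hushudkeluxuno

No segment of /hushudkeluxuno/ meets the structural description of the rule, so the form surfaces unchanged.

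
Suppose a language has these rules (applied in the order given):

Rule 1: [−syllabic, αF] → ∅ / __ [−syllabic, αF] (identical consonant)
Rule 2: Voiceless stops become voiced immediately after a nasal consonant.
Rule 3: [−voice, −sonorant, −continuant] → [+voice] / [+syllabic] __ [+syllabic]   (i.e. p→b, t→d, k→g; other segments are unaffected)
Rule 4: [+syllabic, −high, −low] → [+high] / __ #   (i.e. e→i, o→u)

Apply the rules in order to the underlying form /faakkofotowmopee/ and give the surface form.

faagofodowmobei

Rule 1 (degemination): /kk/ is a geminate; the first /k/ deletes. /faakkofotowmopee/ → faakofotowmopee.
Rule 2 (post-nasal voicing): no segment meets the environment; /faakofotowmopee/ is unchanged.
Rule 3 (intervocalic voicing): /k/ is a voiceless stop between vowels /a/ and /o/, so it voices to [g]. /t/ is a voiceless stop between vowels /o/ and /o/, so it voices to [d]. /p/ is a voiceless stop between vowels /o/ and /e/, so it voices to [b]. /faakofotowmopee/ → faagofodowmobee.
Rule 4 (final vowel raising): /e/ is a mid vowel in word-final position, so it raises to [i]. /faagofodowmobee/ → faagofodowmobei.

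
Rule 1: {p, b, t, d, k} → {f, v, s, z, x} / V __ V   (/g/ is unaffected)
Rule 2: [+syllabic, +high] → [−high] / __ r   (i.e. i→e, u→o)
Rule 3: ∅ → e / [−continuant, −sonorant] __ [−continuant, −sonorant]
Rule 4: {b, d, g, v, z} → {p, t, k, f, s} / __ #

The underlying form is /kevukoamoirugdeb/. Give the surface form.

kevuxoamoerugedep

Rule 1 (intervocalic spirantization): /k/ is a stop between vowels /u/ and /o/, so it spirantizes to the fricative [x]. /kevukoamoirugdeb/ → kevuxoamoirugdeb.
Rule 2 (pre-rhotic lowering): /i/ is a high vowel immediately before /r/, so it lowers to [e]. /kevuxoamoirugdeb/ → kevuxoamoerugdeb.
Rule 3 (stop-cluster e-epenthesis): /g/ and /d/ form a stop–stop cluster, so [e] is inserted between them. /kevuxoamoerugdeb/ → kevuxoamoerugedeb.
Rule 4 (final devoicing): /b/ is a voiced obstruent in word-final position, so it devoices to [p]. /kevuxoamoerugedeb/ → kevuxoamoerugedep.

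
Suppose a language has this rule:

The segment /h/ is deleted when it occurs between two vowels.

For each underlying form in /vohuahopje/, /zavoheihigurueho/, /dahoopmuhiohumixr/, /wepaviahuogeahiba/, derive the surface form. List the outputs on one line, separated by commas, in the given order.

vouaopje, zavoeiigurueo, daoopmuioumixr, wepaviauogeaiba

/vohuahopje/: /h/ occurs between vowels /o/ and /u/, so it deletes. /h/ occurs between vowels /a/ and /o/, so it deletes. → [vouaopje].
/zavoheihigurueho/: /h/ occurs between vowels /o/ and /e/, so it deletes. /h/ occurs between vowels /i/ and /i/, so it deletes. /h/ occurs between vowels /e/ and /o/, so it deletes. → [zavoeiigurueo].
/dahoopmuhiohumixr/: /h/ occurs between vowels /a/ and /o/, so it deletes. /h/ occurs between vowels /u/ and /i/, so it deletes. /h/ occurs between vowels /o/ and /u/, so it deletes. → [daoopmuioumixr].
/wepaviahuogeahiba/: /h/ occurs between vowels /a/ and /u/, so it deletes. /h/ occurs between vowels /a/ and /i/, so it deletes. → [wepaviauogeaiba].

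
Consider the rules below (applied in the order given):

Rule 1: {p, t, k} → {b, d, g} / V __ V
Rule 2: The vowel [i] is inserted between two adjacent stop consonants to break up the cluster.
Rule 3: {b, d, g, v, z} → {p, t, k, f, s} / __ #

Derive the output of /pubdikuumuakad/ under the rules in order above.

Rule 1 (intervocalic voicing): /k/ is a voiceless stop between vowels /i/ and /u/, so it voices to [g]. /k/ is a voiceless stop between vowels /a/ and /a/, so it voices to [g]. /pubdikuumuakad/ → pubdiguumuagad.
Rule 2 (stop-cluster i-epenthesis): /b/ and /d/ form a stop–stop cluster, so [i] is inserted between them. /pubdiguumuagad/ → pubidiguumuagad.
Rule 3 (final devoicing): /d/ is a voiced obstruent in word-final position, so it devoices to [t]. /pubidiguumuagad/ → pubidiguumuagat.

pubidiguumuagat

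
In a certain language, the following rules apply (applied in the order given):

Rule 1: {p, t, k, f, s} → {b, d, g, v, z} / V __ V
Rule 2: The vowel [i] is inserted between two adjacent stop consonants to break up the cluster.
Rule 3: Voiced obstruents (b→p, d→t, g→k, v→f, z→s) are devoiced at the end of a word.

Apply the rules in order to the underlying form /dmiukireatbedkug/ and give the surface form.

dmiugireatibedikuk

Rule 1 (intervocalic voicing): /k/ is a voiceless obstruent between vowels /u/ and /i/, so it voices to [g]. /dmiukireatbedkug/ → dmiugireatbedkug.
Rule 2 (stop-cluster i-epenthesis): /t/ and /b/ form a stop–stop cluster, so [i] is inserted between them. /d/ and /k/ form a stop–stop cluster, so [i] is inserted between them. /dmiugireatbedkug/ → dmiugireatibedikug.
Rule 3 (final devoicing): /g/ is a voiced obstruent in word-final position, so it devoices to [k]. /dmiugireatibedikug/ → dmiugireatibedikuk.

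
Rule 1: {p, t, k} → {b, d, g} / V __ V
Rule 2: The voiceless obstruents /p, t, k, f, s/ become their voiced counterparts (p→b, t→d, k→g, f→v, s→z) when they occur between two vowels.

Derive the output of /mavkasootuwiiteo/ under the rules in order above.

Rule 1 (intervocalic voicing): /t/ is a voiceless stop between vowels /o/ and /u/, so it voices to [d]. /t/ is a voiceless stop between vowels /i/ and /e/, so it voices to [d]. /mavkasootuwiiteo/ → mavkasooduwiideo.
Rule 2 (intervocalic voicing): /s/ is a voiceless obstruent between vowels /a/ and /o/, so it voices to [z]. /mavkasooduwiideo/ → mavkazooduwiideo.

mavkazooduwiideo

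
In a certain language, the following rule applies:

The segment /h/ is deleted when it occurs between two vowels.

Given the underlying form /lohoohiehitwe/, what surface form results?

/h/ occurs between vowels /o/ and /o/, so it deletes.
/h/ occurs between vowels /o/ and /i/, so it deletes.
/h/ occurs between vowels /e/ and /i/, so it deletes.
Surface form: [loooieitwe].

loooieitwe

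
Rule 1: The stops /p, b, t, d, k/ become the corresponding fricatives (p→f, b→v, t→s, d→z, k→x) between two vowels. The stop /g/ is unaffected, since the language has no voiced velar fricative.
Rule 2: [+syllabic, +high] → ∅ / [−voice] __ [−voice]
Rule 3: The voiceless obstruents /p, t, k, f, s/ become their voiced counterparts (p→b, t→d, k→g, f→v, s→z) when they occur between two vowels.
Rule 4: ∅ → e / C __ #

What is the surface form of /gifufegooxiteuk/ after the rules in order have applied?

giffegooxseuke

Rule 1 (intervocalic spirantization): /t/ is a stop between vowels /i/ and /e/, so it spirantizes to the fricative [s]. /gifufegooxiteuk/ → gifufegooxiseuk.
Rule 2 (high vowel syncope): /u/ is a high vowel flanked by voiceless consonants /f/ and /f/, so it deletes. /i/ is a high vowel flanked by voiceless consonants /x/ and /s/, so it deletes. /gifufegooxiseuk/ → giffegooxseuk.
Rule 3 (intervocalic voicing): no segment meets the environment; /giffegooxseuk/ is unchanged.
Rule 4 (final e-epenthesis): the form ends in the consonant /k/, so [e] is inserted word-finally. /giffegooxseuk/ → giffegooxseuke.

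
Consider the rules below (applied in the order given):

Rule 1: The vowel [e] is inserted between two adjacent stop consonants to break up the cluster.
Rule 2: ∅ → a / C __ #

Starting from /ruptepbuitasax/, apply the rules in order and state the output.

Rule 1 (stop-cluster e-epenthesis): /p/ and /t/ form a stop–stop cluster, so [e] is inserted between them. /p/ and /b/ form a stop–stop cluster, so [e] is inserted between them. /ruptepbuitasax/ → rupetepebuitasax.
Rule 2 (final a-epenthesis): the form ends in the consonant /x/, so [a] is inserted word-finally. /rupetepebuitasax/ → rupetepebuitasaxa.

rupetepebuitasaxa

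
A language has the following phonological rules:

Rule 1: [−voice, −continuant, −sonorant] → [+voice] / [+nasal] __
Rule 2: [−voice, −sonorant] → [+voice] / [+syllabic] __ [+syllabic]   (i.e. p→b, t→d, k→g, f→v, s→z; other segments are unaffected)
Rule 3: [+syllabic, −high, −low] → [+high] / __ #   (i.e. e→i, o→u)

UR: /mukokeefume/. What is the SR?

mugogeevumi

Rule 1 (post-nasal voicing): no segment meets the environment; /mukokeefume/ is unchanged.
Rule 2 (intervocalic voicing): /k/ is a voiceless obstruent between vowels /u/ and /o/, so it voices to [g]. /k/ is a voiceless obstruent between vowels /o/ and /e/, so it voices to [g]. /f/ is a voiceless obstruent between vowels /e/ and /u/, so it voices to [v]. /mukokeefume/ → mugogeevume.
Rule 3 (final vowel raising): /e/ is a mid vowel in word-final position, so it raises to [i]. /mugogeevume/ → mugogeevumi.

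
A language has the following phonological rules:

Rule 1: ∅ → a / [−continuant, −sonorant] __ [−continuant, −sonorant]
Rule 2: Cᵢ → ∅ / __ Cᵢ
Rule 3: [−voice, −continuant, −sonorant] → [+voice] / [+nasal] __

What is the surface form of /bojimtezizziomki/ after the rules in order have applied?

Rule 1 (stop-cluster a-epenthesis): no segment meets the environment; /bojimtezizziomki/ is unchanged.
Rule 2 (degemination): /zz/ is a geminate; the first /z/ deletes. /bojimtezizziomki/ → bojimteziziomki.
Rule 3 (post-nasal voicing): /t/ is a voiceless stop immediately after the nasal /m/, so it voices to [d]. /k/ is a voiceless stop immediately after the nasal /m/, so it voices to [g]. /bojimteziziomki/ → bojimdeziziomgi.

bojimdeziziomgi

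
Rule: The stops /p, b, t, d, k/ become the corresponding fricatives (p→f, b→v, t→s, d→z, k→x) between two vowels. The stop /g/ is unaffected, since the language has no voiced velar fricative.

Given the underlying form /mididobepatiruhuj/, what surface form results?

mizizovefasiruhuj

/d/ is a stop between vowels /i/ and /i/, so it spirantizes to the fricative [z].
/d/ is a stop between vowels /i/ and /o/, so it spirantizes to the fricative [z].
/b/ is a stop between vowels /o/ and /e/, so it spirantizes to the fricative [v].
/p/ is a stop between vowels /e/ and /a/, so it spirantizes to the fricative [f].
/t/ is a stop between vowels /a/ and /i/, so it spirantizes to the fricative [s].
Surface form: [mizizovefasiruhuj].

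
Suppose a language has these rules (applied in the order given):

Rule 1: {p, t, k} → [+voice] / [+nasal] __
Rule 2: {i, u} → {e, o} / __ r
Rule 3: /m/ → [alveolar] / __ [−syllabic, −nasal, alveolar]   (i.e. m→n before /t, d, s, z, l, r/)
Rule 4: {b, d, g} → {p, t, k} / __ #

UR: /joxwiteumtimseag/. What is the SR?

joxwiteundinseak

Rule 1 (post-nasal voicing): /t/ is a voiceless stop immediately after the nasal /m/, so it voices to [d]. /joxwiteumtimseag/ → joxwiteumdimseag.
Rule 2 (pre-rhotic lowering): no segment meets the environment; /joxwiteumdimseag/ is unchanged.
Rule 3 (nasal place assimilation): /m/ precedes the alveolar consonant /d/, so it assimilates in place to [n]. /m/ precedes the alveolar consonant /s/, so it assimilates in place to [n]. /joxwiteumdimseag/ → joxwiteundinseag.
Rule 4 (final devoicing): /g/ is a voiced stop in word-final position, so it devoices to [k]. /joxwiteundinseag/ → joxwiteundinseak.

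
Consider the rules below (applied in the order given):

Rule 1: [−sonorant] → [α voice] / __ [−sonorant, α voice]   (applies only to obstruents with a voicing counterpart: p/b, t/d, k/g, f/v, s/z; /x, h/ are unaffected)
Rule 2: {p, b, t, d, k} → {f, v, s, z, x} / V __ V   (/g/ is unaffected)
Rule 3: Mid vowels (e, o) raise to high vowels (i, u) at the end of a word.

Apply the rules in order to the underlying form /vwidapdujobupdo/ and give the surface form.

vwizabdujovubdu

Rule 1 (regressive voicing assimilation): /p/ precedes the voiced obstruent /d/, so it voices to [b] by assimilation. /p/ precedes the voiced obstruent /d/, so it voices to [b] by assimilation. /vwidapdujobupdo/ → vwidabdujobubdo.
Rule 2 (intervocalic spirantization): /d/ is a stop between vowels /i/ and /a/, so it spirantizes to the fricative [z]. /b/ is a stop between vowels /o/ and /u/, so it spirantizes to the fricative [v]. /vwidabdujobubdo/ → vwizabdujovubdo.
Rule 3 (final vowel raising): /o/ is a mid vowel in word-final position, so it raises to [u]. /vwizabdujovubdo/ → vwizabdujovubdu.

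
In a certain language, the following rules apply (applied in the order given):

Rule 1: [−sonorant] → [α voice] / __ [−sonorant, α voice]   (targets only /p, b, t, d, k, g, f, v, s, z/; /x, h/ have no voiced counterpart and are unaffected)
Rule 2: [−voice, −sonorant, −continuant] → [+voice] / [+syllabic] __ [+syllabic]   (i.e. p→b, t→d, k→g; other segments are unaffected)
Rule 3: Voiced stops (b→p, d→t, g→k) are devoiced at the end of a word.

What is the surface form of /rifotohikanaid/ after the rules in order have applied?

Rule 1 (regressive voicing assimilation): no segment meets the environment; /rifotohikanaid/ is unchanged.
Rule 2 (intervocalic voicing): /t/ is a voiceless stop between vowels /o/ and /o/, so it voices to [d]. /k/ is a voiceless stop between vowels /i/ and /a/, so it voices to [g]. /rifotohikanaid/ → rifodohiganaid.
Rule 3 (final devoicing): /d/ is a voiced stop in word-final position, so it devoices to [t]. /rifodohiganaid/ → rifodohiganait.

rifodohiganait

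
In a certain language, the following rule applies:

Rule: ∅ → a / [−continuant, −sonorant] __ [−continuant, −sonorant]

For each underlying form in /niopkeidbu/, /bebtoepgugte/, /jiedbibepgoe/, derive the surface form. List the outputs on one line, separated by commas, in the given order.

niopakeidabu, bebatoepagugate, jiedabibepagoe

/niopkeidbu/: /p/ and /k/ form a stop–stop cluster, so [a] is inserted between them. /d/ and /b/ form a stop–stop cluster, so [a] is inserted between them. → [niopakeidabu].
/bebtoepgugte/: /b/ and /t/ form a stop–stop cluster, so [a] is inserted between them. /p/ and /g/ form a stop–stop cluster, so [a] is inserted between them. /g/ and /t/ form a stop–stop cluster, so [a] is inserted between them. → [bebatoepagugate].
/jiedbibepgoe/: /d/ and /b/ form a stop–stop cluster, so [a] is inserted between them. /p/ and /g/ form a stop–stop cluster, so [a] is inserted between them. → [jiedabibepagoe].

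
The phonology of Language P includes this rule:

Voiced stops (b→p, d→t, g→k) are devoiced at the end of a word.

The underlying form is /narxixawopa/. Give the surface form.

No segment of /narxixawopa/ meets the structural description of the rule, so the form surfaces unchanged.

narxixawopa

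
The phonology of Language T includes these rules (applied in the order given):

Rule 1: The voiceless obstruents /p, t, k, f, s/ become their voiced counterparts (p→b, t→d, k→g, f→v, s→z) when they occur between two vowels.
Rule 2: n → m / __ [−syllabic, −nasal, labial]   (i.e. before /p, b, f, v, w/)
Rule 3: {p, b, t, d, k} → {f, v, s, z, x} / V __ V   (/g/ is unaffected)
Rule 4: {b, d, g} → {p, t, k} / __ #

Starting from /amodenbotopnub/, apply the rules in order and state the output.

amozembozopnup

Rule 1 (intervocalic voicing): /t/ is a voiceless obstruent between vowels /o/ and /o/, so it voices to [d]. /amodenbotopnub/ → amodenbodopnub.
Rule 2 (nasal place assimilation): /n/ precedes the labial consonant /b/, so it assimilates in place to [m]. /amodenbodopnub/ → amodembodopnub.
Rule 3 (intervocalic spirantization): /d/ is a stop between vowels /o/ and /e/, so it spirantizes to the fricative [z]. /d/ is a stop between vowels /o/ and /o/, so it spirantizes to the fricative [z]. /amodembodopnub/ → amozembozopnub.
Rule 4 (final devoicing): /b/ is a voiced stop in word-final position, so it devoices to [p]. /amozembozopnub/ → amozembozopnup.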